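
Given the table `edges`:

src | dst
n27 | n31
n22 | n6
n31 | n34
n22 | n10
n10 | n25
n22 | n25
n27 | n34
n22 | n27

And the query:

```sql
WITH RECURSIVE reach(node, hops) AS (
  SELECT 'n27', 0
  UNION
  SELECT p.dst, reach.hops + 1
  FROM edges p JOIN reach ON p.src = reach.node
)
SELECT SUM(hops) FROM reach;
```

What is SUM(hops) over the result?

Base: (n27, hops=0).
Iteration 1: edges from {n27} -> (n31, hops=1), (n34, hops=1).
Iteration 2: edges from {n31,n34} -> (n34, hops=2).
Iteration 3: no outgoing edges from {n34}; recursion stops.
SUM(hops) = 0 + 1 + 1 + 2 = 4.

4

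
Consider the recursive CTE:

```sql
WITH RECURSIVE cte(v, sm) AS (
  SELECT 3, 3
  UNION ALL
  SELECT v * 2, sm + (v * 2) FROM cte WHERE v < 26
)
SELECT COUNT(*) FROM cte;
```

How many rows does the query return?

5

Base: v=3, sm=3.
Iteration 1: 3 < 26 holds -> v = 3 * 2 = 6, sm = 3 + 6 = 9.
Iteration 2: 6 < 26 holds -> v = 6 * 2 = 12, sm = 9 + 12 = 21.
Iteration 3: 12 < 26 holds -> v = 12 * 2 = 24, sm = 21 + 24 = 45.
Iteration 4: 24 < 26 holds -> v = 24 * 2 = 48, sm = 45 + 48 = 93.
Iteration 5: 48 < 26 fails; recursion stops.
Total rows emitted: 5.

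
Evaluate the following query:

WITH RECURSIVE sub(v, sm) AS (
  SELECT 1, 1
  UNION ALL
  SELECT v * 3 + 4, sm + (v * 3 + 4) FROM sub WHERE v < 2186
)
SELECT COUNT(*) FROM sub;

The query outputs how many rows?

8

Base: v=1, sm=1.
Iteration 1: 1 < 2186 holds -> v = 1 * 3 + 4 = 7, sm = 1 + 7 = 8.
Iteration 2: 7 < 2186 holds -> v = 7 * 3 + 4 = 25, sm = 8 + 25 = 33.
Iteration 3: 25 < 2186 holds -> v = 25 * 3 + 4 = 79, sm = 33 + 79 = 112.
Iteration 4: 79 < 2186 holds -> v = 79 * 3 + 4 = 241, sm = 112 + 241 = 353.
Iteration 5: 241 < 2186 holds -> v = 241 * 3 + 4 = 727, sm = 353 + 727 = 1080.
Iteration 6: 727 < 2186 holds -> v = 727 * 3 + 4 = 2185, sm = 1080 + 2185 = 3265.
Iteration 7: 2185 < 2186 holds -> v = 2185 * 3 + 4 = 6559, sm = 3265 + 6559 = 9824.
Iteration 8: 6559 < 2186 fails; recursion stops.
Total rows emitted: 8.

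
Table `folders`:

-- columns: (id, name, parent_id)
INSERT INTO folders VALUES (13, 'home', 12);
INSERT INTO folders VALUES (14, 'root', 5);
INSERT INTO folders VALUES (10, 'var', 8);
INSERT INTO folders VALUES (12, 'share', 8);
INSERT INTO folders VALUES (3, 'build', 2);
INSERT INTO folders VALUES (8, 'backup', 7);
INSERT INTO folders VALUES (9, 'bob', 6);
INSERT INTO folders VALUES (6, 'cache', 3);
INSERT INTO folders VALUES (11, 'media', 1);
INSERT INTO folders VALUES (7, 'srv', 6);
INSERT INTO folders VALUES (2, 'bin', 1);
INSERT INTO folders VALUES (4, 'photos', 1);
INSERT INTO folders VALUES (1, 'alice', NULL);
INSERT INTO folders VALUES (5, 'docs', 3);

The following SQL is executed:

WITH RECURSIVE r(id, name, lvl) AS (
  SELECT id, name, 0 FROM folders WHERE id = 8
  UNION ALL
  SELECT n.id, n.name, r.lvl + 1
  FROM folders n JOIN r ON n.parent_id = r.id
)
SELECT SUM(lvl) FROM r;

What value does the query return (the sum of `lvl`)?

Base: id=8 (backup) at lvl 0.
Iteration 1: rows with parent_id in {8} -> var (id 10, lvl 1), share (id 12, lvl 1).
Iteration 2: rows with parent_id in {10,12} -> home (id 13, lvl 2).
Iteration 3: no rows with parent_id in {13}; recursion stops.
SUM(lvl) = 0 + 1 + 1 + 2 = 4.

4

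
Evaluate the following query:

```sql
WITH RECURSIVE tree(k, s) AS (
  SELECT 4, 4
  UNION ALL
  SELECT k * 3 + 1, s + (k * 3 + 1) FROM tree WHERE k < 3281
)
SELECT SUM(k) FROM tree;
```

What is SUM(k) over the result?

14756

Base: k=4, s=4.
Iteration 1: 4 < 3281 holds -> k = 4 * 3 + 1 = 13, s = 4 + 13 = 17.
Iteration 2: 13 < 3281 holds -> k = 13 * 3 + 1 = 40, s = 17 + 40 = 57.
Iteration 3: 40 < 3281 holds -> k = 40 * 3 + 1 = 121, s = 57 + 121 = 178.
Iteration 4: 121 < 3281 holds -> k = 121 * 3 + 1 = 364, s = 178 + 364 = 542.
Iteration 5: 364 < 3281 holds -> k = 364 * 3 + 1 = 1093, s = 542 + 1093 = 1635.
Iteration 6: 1093 < 3281 holds -> k = 1093 * 3 + 1 = 3280, s = 1635 + 3280 = 4915.
Iteration 7: 3280 < 3281 holds -> k = 3280 * 3 + 1 = 9841, s = 4915 + 9841 = 14756.
Iteration 8: 9841 < 3281 fails; recursion stops.
SUM(k) = 4 + 13 + 40 + 121 + 364 + 1093 + 3280 + 9841 = 14756.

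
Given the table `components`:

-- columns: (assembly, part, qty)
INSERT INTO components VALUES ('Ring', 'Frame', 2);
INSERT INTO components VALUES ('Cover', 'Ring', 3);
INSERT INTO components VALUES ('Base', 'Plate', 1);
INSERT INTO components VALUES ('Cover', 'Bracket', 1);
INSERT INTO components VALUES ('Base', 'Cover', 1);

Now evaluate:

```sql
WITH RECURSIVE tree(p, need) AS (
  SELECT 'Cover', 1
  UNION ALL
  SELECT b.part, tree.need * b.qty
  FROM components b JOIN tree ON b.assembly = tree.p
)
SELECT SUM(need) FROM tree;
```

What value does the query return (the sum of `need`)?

Base: (Cover, need=1).
Iteration 1: components of {Cover} -> Bracket = 1*1 = 1, Ring = 1*3 = 3.
Iteration 2: components of {Bracket,Ring} -> Frame = 3*2 = 6.
Iteration 3: no further components; recursion stops.
SUM(need) = 1 + 3 + 1 + 6 = 11.

11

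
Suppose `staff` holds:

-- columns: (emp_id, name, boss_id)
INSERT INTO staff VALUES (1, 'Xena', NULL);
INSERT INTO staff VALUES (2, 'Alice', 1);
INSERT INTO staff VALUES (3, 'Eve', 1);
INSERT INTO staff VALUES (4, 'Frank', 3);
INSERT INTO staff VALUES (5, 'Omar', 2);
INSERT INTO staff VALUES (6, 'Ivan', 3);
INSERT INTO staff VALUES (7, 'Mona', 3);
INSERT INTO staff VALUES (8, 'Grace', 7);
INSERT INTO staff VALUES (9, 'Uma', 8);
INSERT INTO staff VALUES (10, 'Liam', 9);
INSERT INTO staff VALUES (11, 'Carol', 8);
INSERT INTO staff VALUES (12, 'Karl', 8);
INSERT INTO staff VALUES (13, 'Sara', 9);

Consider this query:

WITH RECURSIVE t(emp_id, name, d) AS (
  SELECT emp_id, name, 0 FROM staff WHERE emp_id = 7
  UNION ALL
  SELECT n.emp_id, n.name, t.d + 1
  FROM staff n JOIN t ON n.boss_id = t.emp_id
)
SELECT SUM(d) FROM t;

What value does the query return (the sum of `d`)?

Base: emp_id=7 (Mona) at d 0.
Iteration 1: rows with boss_id in {7} -> Grace (id 8, d 1).
Iteration 2: rows with boss_id in {8} -> Uma (id 9, d 2), Carol (id 11, d 2), Karl (id 12, d 2).
Iteration 3: rows with boss_id in {9,11,12} -> Liam (id 10, d 3), Sara (id 13, d 3).
Iteration 4: no rows with boss_id in {10,13}; recursion stops.
SUM(d) = 0 + 1 + 2 + 2 + 2 + 3 + 3 = 13.

13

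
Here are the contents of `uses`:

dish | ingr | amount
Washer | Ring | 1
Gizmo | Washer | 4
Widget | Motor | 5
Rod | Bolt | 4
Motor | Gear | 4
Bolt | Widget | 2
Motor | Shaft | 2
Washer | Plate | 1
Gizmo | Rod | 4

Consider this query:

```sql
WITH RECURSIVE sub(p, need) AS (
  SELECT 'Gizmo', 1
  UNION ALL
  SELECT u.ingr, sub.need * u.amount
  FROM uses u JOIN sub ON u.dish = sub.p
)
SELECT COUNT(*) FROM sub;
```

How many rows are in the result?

Base: (Gizmo, need=1).
Iteration 1: components of {Gizmo} -> Rod = 1*4 = 4, Washer = 1*4 = 4.
Iteration 2: components of {Rod,Washer} -> Bolt = 4*4 = 16, Plate = 4*1 = 4, Ring = 4*1 = 4.
Iteration 3: components of {Bolt,Plate,Ring} -> Widget = 16*2 = 32.
Iteration 4: components of {Widget} -> Motor = 32*5 = 160.
Iteration 5: components of {Motor} -> Gear = 160*4 = 640, Shaft = 160*2 = 320.
Iteration 6: no further components; recursion stops.
Total rows emitted: 10.

10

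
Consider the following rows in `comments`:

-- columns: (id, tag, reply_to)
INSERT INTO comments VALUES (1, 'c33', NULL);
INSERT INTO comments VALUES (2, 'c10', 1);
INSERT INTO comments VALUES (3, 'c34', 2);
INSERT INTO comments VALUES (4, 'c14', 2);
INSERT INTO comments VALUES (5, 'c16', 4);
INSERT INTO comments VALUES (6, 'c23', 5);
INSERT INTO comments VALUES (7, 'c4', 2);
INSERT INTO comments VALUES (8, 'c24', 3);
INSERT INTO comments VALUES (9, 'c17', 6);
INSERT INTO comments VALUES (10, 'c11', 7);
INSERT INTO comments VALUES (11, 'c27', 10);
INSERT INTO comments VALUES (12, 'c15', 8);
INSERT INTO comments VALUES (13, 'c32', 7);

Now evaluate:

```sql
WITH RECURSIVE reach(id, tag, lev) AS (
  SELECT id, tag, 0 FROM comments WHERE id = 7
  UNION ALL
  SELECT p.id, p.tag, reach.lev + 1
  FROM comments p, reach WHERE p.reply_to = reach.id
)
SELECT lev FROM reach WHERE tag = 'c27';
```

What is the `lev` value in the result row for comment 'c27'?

Base: id=7 (c4) at lev 0.
Iteration 1: rows with reply_to in {7} -> c11 (id 10, lev 1), c32 (id 13, lev 1).
Iteration 2: rows with reply_to in {10,13} -> c27 (id 11, lev 2).
Iteration 3: no rows with reply_to in {11}; recursion stops.

2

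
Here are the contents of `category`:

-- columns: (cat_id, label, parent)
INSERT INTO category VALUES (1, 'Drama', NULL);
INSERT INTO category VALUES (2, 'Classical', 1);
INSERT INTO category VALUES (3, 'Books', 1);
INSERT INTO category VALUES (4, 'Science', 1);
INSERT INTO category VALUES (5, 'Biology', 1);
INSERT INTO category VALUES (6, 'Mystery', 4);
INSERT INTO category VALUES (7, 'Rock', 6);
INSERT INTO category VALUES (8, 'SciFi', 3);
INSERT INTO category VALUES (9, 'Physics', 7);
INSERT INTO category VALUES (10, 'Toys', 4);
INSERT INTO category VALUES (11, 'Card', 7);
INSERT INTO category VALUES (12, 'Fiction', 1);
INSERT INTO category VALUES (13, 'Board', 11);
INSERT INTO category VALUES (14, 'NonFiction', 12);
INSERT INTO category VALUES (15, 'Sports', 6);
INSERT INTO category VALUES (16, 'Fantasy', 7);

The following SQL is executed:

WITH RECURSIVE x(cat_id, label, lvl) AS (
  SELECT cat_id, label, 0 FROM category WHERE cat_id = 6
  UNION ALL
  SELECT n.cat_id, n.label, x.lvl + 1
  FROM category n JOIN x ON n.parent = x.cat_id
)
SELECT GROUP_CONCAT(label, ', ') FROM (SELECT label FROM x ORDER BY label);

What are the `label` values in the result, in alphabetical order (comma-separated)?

Base: cat_id=6 (Mystery) at lvl 0.
Iteration 1: rows with parent in {6} -> Rock (id 7, lvl 1), Sports (id 15, lvl 1).
Iteration 2: rows with parent in {7,15} -> Physics (id 9, lvl 2), Card (id 11, lvl 2), Fantasy (id 16, lvl 2).
Iteration 3: rows with parent in {9,11,16} -> Board (id 13, lvl 3).
Iteration 4: no rows with parent in {13}; recursion stops.

Board, Card, Fantasy, Mystery, Physics, Rock, Sports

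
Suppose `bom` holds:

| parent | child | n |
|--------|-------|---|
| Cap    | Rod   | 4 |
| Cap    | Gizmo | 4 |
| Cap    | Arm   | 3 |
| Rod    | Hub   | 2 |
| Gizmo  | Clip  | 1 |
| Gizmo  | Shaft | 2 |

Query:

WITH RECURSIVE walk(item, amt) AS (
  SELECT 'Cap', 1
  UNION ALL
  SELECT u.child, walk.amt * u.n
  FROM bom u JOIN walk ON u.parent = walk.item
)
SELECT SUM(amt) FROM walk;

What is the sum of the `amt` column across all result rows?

32

Base: (Cap, amt=1).
Iteration 1: components of {Cap} -> Arm = 1*3 = 3, Gizmo = 1*4 = 4, Rod = 1*4 = 4.
Iteration 2: components of {Arm,Gizmo,Rod} -> Clip = 4*1 = 4, Hub = 4*2 = 8, Shaft = 4*2 = 8.
Iteration 3: no further components; recursion stops.
SUM(amt) = 1 + 4 + 4 + 3 + 8 + 4 + 8 = 32.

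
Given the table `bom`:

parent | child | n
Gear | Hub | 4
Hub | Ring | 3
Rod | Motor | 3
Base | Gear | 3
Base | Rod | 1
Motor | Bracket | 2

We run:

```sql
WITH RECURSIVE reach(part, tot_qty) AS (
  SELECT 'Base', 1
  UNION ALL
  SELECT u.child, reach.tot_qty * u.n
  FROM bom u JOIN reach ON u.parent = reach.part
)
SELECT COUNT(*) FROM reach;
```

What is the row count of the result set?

7

Base: (Base, tot_qty=1).
Iteration 1: components of {Base} -> Gear = 1*3 = 3, Rod = 1*1 = 1.
Iteration 2: components of {Gear,Rod} -> Hub = 3*4 = 12, Motor = 1*3 = 3.
Iteration 3: components of {Hub,Motor} -> Bracket = 3*2 = 6, Ring = 12*3 = 36.
Iteration 4: no further components; recursion stops.
Total rows emitted: 7.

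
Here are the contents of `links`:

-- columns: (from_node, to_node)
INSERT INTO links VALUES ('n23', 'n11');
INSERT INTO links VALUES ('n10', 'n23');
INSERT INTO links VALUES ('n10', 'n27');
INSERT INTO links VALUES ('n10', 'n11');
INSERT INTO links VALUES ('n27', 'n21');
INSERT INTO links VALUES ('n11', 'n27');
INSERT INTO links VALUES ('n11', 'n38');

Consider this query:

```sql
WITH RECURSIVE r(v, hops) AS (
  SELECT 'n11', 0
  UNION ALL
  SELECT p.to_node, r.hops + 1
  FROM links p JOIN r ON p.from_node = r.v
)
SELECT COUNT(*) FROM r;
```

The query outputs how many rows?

Base: (n11, hops=0).
Iteration 1: edges from {n11} -> (n27, hops=1), (n38, hops=1).
Iteration 2: edges from {n27,n38} -> (n21, hops=2).
Iteration 3: no outgoing edges from {n21}; recursion stops.
Total rows emitted: 4.

4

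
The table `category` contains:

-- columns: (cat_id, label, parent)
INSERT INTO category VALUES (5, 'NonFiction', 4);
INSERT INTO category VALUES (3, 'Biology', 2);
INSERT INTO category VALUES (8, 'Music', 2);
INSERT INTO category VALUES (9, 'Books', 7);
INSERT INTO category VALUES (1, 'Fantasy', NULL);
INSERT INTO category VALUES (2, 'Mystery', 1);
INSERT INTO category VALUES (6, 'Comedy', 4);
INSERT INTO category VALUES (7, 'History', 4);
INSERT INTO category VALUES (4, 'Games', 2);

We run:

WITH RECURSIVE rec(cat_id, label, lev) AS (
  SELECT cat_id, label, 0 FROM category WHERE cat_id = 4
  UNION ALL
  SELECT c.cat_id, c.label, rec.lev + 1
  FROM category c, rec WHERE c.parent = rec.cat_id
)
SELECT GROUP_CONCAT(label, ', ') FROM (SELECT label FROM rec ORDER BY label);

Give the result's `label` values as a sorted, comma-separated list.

Base: cat_id=4 (Games) at lev 0.
Iteration 1: rows with parent in {4} -> NonFiction (id 5, lev 1), Comedy (id 6, lev 1), History (id 7, lev 1).
Iteration 2: rows with parent in {5,6,7} -> Books (id 9, lev 2).
Iteration 3: no rows with parent in {9}; recursion stops.

Books, Comedy, Games, History, NonFiction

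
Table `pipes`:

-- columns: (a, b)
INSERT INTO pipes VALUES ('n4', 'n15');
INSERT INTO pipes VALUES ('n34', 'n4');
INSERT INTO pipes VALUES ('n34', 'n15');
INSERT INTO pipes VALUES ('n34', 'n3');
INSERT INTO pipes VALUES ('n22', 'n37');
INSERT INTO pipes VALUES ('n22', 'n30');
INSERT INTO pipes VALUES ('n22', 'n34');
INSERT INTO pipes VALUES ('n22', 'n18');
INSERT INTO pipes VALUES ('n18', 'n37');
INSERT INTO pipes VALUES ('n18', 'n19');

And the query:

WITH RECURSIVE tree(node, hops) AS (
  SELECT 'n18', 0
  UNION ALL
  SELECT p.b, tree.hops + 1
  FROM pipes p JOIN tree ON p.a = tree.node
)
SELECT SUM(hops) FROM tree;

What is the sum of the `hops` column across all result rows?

2

Base: (n18, hops=0).
Iteration 1: edges from {n18} -> (n19, hops=1), (n37, hops=1).
Iteration 2: no outgoing edges from {n19,n37}; recursion stops.
SUM(hops) = 0 + 1 + 1 = 2.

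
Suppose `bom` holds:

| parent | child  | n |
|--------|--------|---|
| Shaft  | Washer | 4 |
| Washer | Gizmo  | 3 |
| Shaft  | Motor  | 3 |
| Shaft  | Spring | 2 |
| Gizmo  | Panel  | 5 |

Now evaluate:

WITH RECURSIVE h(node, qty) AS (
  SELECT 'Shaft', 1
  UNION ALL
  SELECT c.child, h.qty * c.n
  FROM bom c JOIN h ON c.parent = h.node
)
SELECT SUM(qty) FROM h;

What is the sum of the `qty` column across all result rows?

82

Base: (Shaft, qty=1).
Iteration 1: components of {Shaft} -> Motor = 1*3 = 3, Spring = 1*2 = 2, Washer = 1*4 = 4.
Iteration 2: components of {Motor,Spring,Washer} -> Gizmo = 4*3 = 12.
Iteration 3: components of {Gizmo} -> Panel = 12*5 = 60.
Iteration 4: no further components; recursion stops.
SUM(qty) = 1 + 4 + 3 + 2 + 12 + 60 = 82.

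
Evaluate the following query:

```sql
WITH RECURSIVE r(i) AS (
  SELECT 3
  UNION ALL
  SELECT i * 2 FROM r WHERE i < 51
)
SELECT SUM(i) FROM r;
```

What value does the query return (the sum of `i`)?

Base: i=3.
Iteration 1: 3 < 51 holds -> i = 3 * 2 = 6.
Iteration 2: 6 < 51 holds -> i = 6 * 2 = 12.
Iteration 3: 12 < 51 holds -> i = 12 * 2 = 24.
Iteration 4: 24 < 51 holds -> i = 24 * 2 = 48.
Iteration 5: 48 < 51 holds -> i = 48 * 2 = 96.
Iteration 6: 96 < 51 fails; recursion stops.
SUM(i) = 3 + 6 + 12 + 24 + 48 + 96 = 189.

189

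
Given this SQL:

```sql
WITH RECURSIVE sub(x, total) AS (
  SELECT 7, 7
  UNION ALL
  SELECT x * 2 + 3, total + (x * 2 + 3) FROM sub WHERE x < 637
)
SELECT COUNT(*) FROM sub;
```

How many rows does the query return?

Base: x=7, total=7.
Iteration 1: 7 < 637 holds -> x = 7 * 2 + 3 = 17, total = 7 + 17 = 24.
Iteration 2: 17 < 637 holds -> x = 17 * 2 + 3 = 37, total = 24 + 37 = 61.
Iteration 3: 37 < 637 holds -> x = 37 * 2 + 3 = 77, total = 61 + 77 = 138.
Iteration 4: 77 < 637 holds -> x = 77 * 2 + 3 = 157, total = 138 + 157 = 295.
Iteration 5: 157 < 637 holds -> x = 157 * 2 + 3 = 317, total = 295 + 317 = 612.
Iteration 6: 317 < 637 holds -> x = 317 * 2 + 3 = 637, total = 612 + 637 = 1249.
Iteration 7: 637 < 637 fails; recursion stops.
Total rows emitted: 7.

7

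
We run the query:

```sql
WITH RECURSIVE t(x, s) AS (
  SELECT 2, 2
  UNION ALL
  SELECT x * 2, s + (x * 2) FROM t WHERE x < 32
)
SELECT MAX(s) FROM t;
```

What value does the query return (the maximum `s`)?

62

Base: x=2, s=2.
Iteration 1: 2 < 32 holds -> x = 2 * 2 = 4, s = 2 + 4 = 6.
Iteration 2: 4 < 32 holds -> x = 4 * 2 = 8, s = 6 + 8 = 14.
Iteration 3: 8 < 32 holds -> x = 8 * 2 = 16, s = 14 + 16 = 30.
Iteration 4: 16 < 32 holds -> x = 16 * 2 = 32, s = 30 + 32 = 62.
Iteration 5: 32 < 32 fails; recursion stops.
s values: 2, 6, 14, 30, 62; the maximum is 62.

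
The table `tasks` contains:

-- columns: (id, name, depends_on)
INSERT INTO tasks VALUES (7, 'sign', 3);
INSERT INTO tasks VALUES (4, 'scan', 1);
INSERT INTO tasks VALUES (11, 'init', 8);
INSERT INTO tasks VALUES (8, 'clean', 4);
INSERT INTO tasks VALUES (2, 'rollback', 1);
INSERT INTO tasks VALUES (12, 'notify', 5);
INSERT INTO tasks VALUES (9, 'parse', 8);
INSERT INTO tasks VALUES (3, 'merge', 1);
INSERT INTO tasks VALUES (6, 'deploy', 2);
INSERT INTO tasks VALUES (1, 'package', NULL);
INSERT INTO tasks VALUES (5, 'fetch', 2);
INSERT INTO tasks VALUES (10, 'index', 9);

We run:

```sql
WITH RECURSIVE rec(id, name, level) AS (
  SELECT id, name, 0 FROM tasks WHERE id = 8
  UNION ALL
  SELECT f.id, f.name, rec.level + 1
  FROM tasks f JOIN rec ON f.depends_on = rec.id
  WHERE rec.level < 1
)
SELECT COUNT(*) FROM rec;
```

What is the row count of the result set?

3

Base: id=8 (clean) at level 0.
Iteration 1: rows with depends_on in {8} -> parse (id 9, level 1), init (id 11, level 1).
Iteration 2: level < 1 fails for all current rows; recursion stops.
Total rows emitted: 3.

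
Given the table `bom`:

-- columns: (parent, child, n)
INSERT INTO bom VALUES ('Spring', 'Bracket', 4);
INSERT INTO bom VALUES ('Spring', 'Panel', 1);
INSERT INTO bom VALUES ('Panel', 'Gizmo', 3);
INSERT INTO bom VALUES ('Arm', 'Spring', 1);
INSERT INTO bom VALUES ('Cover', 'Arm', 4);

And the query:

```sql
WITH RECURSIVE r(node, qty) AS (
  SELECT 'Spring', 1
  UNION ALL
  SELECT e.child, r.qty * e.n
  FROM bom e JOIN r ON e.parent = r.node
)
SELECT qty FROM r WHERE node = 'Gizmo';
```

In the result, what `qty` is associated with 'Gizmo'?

3

Base: (Spring, qty=1).
Iteration 1: components of {Spring} -> Bracket = 1*4 = 4, Panel = 1*1 = 1.
Iteration 2: components of {Bracket,Panel} -> Gizmo = 1*3 = 3.
Iteration 3: no further components; recursion stops.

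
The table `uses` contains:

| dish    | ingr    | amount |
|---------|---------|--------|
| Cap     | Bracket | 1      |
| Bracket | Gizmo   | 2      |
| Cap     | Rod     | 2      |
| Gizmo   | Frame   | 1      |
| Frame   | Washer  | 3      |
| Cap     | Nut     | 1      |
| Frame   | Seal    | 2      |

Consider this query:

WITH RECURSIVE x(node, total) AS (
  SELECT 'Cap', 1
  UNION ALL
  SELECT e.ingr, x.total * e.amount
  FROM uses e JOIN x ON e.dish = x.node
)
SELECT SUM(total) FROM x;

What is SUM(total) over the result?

19

Base: (Cap, total=1).
Iteration 1: components of {Cap} -> Bracket = 1*1 = 1, Nut = 1*1 = 1, Rod = 1*2 = 2.
Iteration 2: components of {Bracket,Nut,Rod} -> Gizmo = 1*2 = 2.
Iteration 3: components of {Gizmo} -> Frame = 2*1 = 2.
Iteration 4: components of {Frame} -> Seal = 2*2 = 4, Washer = 2*3 = 6.
Iteration 5: no further components; recursion stops.
SUM(total) = 1 + 1 + 2 + 1 + 2 + 2 + 6 + 4 = 19.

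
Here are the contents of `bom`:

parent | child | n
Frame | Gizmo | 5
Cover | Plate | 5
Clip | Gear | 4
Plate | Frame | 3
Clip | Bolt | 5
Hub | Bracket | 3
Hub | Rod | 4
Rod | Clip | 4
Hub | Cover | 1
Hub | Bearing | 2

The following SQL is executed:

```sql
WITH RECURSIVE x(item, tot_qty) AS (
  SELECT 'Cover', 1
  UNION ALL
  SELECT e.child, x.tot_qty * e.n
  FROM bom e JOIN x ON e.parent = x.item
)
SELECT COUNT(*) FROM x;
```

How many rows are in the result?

Base: (Cover, tot_qty=1).
Iteration 1: components of {Cover} -> Plate = 1*5 = 5.
Iteration 2: components of {Plate} -> Frame = 5*3 = 15.
Iteration 3: components of {Frame} -> Gizmo = 15*5 = 75.
Iteration 4: no further components; recursion stops.
Total rows emitted: 4.

4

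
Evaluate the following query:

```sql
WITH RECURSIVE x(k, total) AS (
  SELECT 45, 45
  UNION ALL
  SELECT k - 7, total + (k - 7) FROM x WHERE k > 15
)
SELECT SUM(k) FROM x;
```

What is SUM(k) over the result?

Base: k=45, total=45.
Iteration 1: 45 > 15 holds -> k = 45 - 7 = 38, total = 45 + 38 = 83.
Iteration 2: 38 > 15 holds -> k = 38 - 7 = 31, total = 83 + 31 = 114.
Iteration 3: 31 > 15 holds -> k = 31 - 7 = 24, total = 114 + 24 = 138.
Iteration 4: 24 > 15 holds -> k = 24 - 7 = 17, total = 138 + 17 = 155.
Iteration 5: 17 > 15 holds -> k = 17 - 7 = 10, total = 155 + 10 = 165.
Iteration 6: 10 > 15 fails; recursion stops.
SUM(k) = 45 + 38 + 31 + 24 + 17 + 10 = 165.

165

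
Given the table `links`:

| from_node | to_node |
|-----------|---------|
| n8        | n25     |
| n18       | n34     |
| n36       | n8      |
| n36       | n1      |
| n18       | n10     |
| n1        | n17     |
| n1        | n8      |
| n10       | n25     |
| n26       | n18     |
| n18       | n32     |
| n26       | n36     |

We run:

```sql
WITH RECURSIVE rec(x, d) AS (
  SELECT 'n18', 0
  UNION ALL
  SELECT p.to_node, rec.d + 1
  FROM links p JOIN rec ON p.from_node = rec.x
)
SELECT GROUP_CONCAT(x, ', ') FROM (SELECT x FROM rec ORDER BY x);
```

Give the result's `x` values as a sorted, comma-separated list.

Base: (n18, d=0).
Iteration 1: edges from {n18} -> (n10, d=1), (n32, d=1), (n34, d=1).
Iteration 2: edges from {n10,n32,n34} -> (n25, d=2).
Iteration 3: no outgoing edges from {n25}; recursion stops.

n10, n18, n25, n32, n34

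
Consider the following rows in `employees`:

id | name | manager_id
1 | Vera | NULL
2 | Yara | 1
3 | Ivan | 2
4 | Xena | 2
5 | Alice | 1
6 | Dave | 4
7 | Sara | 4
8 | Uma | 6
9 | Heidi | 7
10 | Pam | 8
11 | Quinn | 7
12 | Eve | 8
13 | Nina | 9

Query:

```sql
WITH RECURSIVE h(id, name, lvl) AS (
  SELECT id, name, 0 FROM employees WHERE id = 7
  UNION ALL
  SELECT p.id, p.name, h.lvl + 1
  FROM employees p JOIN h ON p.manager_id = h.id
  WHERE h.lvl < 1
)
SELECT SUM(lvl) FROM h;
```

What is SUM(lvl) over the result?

Base: id=7 (Sara) at lvl 0.
Iteration 1: rows with manager_id in {7} -> Heidi (id 9, lvl 1), Quinn (id 11, lvl 1).
Iteration 2: lvl < 1 fails for all current rows; recursion stops.
SUM(lvl) = 0 + 1 + 1 = 2.

2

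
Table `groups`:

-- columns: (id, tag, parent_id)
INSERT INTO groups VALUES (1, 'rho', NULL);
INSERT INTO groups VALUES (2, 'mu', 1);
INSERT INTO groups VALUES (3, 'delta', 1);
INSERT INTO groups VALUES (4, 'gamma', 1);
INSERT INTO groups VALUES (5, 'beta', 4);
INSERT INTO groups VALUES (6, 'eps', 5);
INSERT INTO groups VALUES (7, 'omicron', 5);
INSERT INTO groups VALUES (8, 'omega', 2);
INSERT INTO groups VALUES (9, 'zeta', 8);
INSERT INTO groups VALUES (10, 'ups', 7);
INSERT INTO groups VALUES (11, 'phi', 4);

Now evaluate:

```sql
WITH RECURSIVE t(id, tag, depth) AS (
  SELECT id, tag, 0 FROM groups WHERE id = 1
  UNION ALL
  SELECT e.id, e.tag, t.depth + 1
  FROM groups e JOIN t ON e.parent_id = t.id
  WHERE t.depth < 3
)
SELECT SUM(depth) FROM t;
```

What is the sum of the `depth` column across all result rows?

Base: id=1 (rho) at depth 0.
Iteration 1: rows with parent_id in {1} -> mu (id 2, depth 1), delta (id 3, depth 1), gamma (id 4, depth 1).
Iteration 2: rows with parent_id in {2,3,4} -> beta (id 5, depth 2), omega (id 8, depth 2), phi (id 11, depth 2).
Iteration 3: rows with parent_id in {5,8,11} -> eps (id 6, depth 3), omicron (id 7, depth 3), zeta (id 9, depth 3).
Iteration 4: depth < 3 fails for all current rows; recursion stops.
SUM(depth) = 0 + 1 + 1 + 1 + 2 + 2 + 2 + 3 + 3 + 3 = 18.

18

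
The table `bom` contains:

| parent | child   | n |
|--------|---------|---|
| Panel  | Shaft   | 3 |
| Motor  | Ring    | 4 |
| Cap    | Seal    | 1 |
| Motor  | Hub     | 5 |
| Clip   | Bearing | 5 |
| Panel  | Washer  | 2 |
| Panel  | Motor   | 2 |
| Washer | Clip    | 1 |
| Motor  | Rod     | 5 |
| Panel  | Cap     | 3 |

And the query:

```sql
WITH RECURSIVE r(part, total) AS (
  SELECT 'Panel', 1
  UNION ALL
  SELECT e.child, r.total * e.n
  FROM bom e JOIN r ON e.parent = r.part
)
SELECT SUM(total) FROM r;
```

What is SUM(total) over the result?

Base: (Panel, total=1).
Iteration 1: components of {Panel} -> Cap = 1*3 = 3, Motor = 1*2 = 2, Shaft = 1*3 = 3, Washer = 1*2 = 2.
Iteration 2: components of {Cap,Motor,Shaft,Washer} -> Clip = 2*1 = 2, Hub = 2*5 = 10, Ring = 2*4 = 8, Rod = 2*5 = 10, Seal = 3*1 = 3.
Iteration 3: components of {Clip,Hub,Ring,Rod,Seal} -> Bearing = 2*5 = 10.
Iteration 4: no further components; recursion stops.
SUM(total) = 1 + 3 + 2 + 2 + 3 + 3 + 2 + 10 + 10 + 8 + 10 = 54.

54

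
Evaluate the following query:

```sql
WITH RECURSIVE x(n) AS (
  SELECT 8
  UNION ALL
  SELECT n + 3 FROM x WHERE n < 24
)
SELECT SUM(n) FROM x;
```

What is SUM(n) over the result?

Base: n=8.
Iteration 1: 8 < 24 holds -> n = 8 + 3 = 11.
Iteration 2: 11 < 24 holds -> n = 11 + 3 = 14.
Iteration 3: 14 < 24 holds -> n = 14 + 3 = 17.
Iteration 4: 17 < 24 holds -> n = 17 + 3 = 20.
Iteration 5: 20 < 24 holds -> n = 20 + 3 = 23.
Iteration 6: 23 < 24 holds -> n = 23 + 3 = 26.
Iteration 7: 26 < 24 fails; recursion stops.
SUM(n) = 8 + 11 + 14 + 17 + 20 + 23 + 26 = 119.

119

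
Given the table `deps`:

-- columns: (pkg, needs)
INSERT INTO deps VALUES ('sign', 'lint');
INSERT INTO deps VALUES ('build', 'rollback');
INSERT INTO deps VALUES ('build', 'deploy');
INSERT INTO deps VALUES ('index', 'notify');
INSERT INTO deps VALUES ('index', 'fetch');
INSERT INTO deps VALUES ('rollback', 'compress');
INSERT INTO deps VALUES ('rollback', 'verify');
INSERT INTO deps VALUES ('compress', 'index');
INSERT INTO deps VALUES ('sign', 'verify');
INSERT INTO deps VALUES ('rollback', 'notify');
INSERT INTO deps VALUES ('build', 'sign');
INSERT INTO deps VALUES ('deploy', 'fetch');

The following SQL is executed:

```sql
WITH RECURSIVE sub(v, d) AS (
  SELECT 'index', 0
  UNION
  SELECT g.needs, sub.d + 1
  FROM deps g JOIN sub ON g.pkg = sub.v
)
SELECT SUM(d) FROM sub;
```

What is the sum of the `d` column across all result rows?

Base: (index, d=0).
Iteration 1: edges from {index} -> (fetch, d=1), (notify, d=1).
Iteration 2: no outgoing edges from {fetch,notify}; recursion stops.
SUM(d) = 0 + 1 + 1 = 2.

2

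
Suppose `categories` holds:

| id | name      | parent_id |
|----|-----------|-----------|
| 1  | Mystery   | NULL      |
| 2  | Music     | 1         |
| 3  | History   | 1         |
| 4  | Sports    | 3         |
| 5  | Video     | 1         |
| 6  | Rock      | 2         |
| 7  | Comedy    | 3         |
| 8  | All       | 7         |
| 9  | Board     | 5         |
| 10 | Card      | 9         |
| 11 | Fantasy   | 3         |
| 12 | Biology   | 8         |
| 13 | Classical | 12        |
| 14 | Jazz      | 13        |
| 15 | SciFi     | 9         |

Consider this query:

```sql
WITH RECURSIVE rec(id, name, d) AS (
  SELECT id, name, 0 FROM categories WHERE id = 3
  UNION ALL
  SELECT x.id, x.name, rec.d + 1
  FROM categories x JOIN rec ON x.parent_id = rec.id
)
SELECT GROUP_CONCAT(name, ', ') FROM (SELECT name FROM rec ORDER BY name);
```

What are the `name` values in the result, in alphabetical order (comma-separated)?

Base: id=3 (History) at d 0.
Iteration 1: rows with parent_id in {3} -> Sports (id 4, d 1), Comedy (id 7, d 1), Fantasy (id 11, d 1).
Iteration 2: rows with parent_id in {4,7,11} -> All (id 8, d 2).
Iteration 3: rows with parent_id in {8} -> Biology (id 12, d 3).
Iteration 4: rows with parent_id in {12} -> Classical (id 13, d 4).
Iteration 5: rows with parent_id in {13} -> Jazz (id 14, d 5).
Iteration 6: no rows with parent_id in {14}; recursion stops.

All, Biology, Classical, Comedy, Fantasy, History, Jazz, Sports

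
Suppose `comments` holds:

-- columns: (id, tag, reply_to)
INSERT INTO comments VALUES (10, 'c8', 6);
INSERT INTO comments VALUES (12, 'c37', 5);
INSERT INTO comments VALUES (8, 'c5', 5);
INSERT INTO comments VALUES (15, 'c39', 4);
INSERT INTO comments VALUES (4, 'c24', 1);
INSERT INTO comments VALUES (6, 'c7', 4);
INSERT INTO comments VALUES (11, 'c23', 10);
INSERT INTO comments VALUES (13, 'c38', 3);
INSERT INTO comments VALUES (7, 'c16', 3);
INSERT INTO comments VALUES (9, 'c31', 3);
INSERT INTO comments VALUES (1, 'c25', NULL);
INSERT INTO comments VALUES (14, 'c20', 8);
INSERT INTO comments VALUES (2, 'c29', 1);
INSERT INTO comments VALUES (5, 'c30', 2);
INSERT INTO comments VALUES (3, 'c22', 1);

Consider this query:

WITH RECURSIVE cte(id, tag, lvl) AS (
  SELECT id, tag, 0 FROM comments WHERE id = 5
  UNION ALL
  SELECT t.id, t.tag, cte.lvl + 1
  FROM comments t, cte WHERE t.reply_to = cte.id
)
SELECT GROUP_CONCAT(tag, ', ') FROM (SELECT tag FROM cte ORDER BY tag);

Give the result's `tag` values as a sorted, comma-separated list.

c20, c30, c37, c5

Base: id=5 (c30) at lvl 0.
Iteration 1: rows with reply_to in {5} -> c5 (id 8, lvl 1), c37 (id 12, lvl 1).
Iteration 2: rows with reply_to in {8,12} -> c20 (id 14, lvl 2).
Iteration 3: no rows with reply_to in {14}; recursion stops.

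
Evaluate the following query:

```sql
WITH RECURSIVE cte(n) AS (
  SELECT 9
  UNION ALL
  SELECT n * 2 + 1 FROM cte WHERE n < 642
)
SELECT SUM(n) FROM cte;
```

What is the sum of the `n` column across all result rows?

Base: n=9.
Iteration 1: 9 < 642 holds -> n = 9 * 2 + 1 = 19.
Iteration 2: 19 < 642 holds -> n = 19 * 2 + 1 = 39.
Iteration 3: 39 < 642 holds -> n = 39 * 2 + 1 = 79.
Iteration 4: 79 < 642 holds -> n = 79 * 2 + 1 = 159.
Iteration 5: 159 < 642 holds -> n = 159 * 2 + 1 = 319.
Iteration 6: 319 < 642 holds -> n = 319 * 2 + 1 = 639.
Iteration 7: 639 < 642 holds -> n = 639 * 2 + 1 = 1279.
Iteration 8: 1279 < 642 fails; recursion stops.
SUM(n) = 9 + 19 + 39 + 79 + 159 + 319 + 639 + 1279 = 2542.

2542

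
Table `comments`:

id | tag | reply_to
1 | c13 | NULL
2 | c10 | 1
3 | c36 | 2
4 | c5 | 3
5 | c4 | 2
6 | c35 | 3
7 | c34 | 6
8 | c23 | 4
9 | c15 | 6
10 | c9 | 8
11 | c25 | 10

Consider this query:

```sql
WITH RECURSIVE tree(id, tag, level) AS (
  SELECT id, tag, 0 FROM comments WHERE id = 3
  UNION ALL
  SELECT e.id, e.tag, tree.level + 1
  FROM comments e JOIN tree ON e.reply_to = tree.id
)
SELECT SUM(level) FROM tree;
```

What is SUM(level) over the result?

15

Base: id=3 (c36) at level 0.
Iteration 1: rows with reply_to in {3} -> c5 (id 4, level 1), c35 (id 6, level 1).
Iteration 2: rows with reply_to in {4,6} -> c34 (id 7, level 2), c23 (id 8, level 2), c15 (id 9, level 2).
Iteration 3: rows with reply_to in {7,8,9} -> c9 (id 10, level 3).
Iteration 4: rows with reply_to in {10} -> c25 (id 11, level 4).
Iteration 5: no rows with reply_to in {11}; recursion stops.
SUM(level) = 0 + 1 + 1 + 2 + 2 + 2 + 3 + 4 = 15.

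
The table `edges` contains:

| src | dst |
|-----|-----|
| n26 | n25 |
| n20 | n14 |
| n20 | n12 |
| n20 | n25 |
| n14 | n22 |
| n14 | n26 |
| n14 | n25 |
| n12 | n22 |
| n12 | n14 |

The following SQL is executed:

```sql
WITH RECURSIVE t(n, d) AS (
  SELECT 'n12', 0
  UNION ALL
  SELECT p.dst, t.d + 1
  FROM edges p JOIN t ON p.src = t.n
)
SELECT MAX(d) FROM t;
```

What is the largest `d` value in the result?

3

Base: (n12, d=0).
Iteration 1: edges from {n12} -> (n14, d=1), (n22, d=1).
Iteration 2: edges from {n14,n22} -> (n22, d=2), (n25, d=2), (n26, d=2).
Iteration 3: edges from {n22,n25,n26} -> (n25, d=3).
Iteration 4: no outgoing edges from {n25}; recursion stops.
d values: 0, 1, 1, 2, 2, 2, 3; the maximum is 3.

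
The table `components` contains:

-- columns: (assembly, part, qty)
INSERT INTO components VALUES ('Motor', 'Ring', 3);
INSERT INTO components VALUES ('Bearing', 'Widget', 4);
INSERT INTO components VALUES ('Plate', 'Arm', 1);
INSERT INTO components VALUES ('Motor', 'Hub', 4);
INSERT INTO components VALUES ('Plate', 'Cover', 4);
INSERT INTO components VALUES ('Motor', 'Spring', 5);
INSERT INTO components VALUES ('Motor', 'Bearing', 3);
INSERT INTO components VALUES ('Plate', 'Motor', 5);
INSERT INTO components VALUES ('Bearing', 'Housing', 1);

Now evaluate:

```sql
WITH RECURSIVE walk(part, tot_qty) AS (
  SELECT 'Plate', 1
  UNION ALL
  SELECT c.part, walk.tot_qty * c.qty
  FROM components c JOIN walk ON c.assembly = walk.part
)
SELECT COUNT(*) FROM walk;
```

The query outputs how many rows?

Base: (Plate, tot_qty=1).
Iteration 1: components of {Plate} -> Arm = 1*1 = 1, Cover = 1*4 = 4, Motor = 1*5 = 5.
Iteration 2: components of {Arm,Cover,Motor} -> Bearing = 5*3 = 15, Hub = 5*4 = 20, Ring = 5*3 = 15, Spring = 5*5 = 25.
Iteration 3: components of {Bearing,Hub,Ring,Spring} -> Housing = 15*1 = 15, Widget = 15*4 = 60.
Iteration 4: no further components; recursion stops.
Total rows emitted: 10.

10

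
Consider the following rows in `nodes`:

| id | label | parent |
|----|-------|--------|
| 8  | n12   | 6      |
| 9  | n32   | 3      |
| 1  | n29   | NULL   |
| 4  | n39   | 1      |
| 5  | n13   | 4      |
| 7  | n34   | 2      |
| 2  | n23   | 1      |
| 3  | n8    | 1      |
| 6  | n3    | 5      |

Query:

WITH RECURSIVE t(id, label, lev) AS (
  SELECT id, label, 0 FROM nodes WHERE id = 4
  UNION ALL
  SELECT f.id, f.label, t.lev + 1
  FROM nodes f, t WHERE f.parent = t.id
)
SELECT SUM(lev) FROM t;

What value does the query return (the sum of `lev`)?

Base: id=4 (n39) at lev 0.
Iteration 1: rows with parent in {4} -> n13 (id 5, lev 1).
Iteration 2: rows with parent in {5} -> n3 (id 6, lev 2).
Iteration 3: rows with parent in {6} -> n12 (id 8, lev 3).
Iteration 4: no rows with parent in {8}; recursion stops.
SUM(lev) = 0 + 1 + 2 + 3 = 6.

6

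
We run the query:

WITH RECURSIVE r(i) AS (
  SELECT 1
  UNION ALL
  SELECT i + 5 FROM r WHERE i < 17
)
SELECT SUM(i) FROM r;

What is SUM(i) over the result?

55

Base: i=1.
Iteration 1: 1 < 17 holds -> i = 1 + 5 = 6.
Iteration 2: 6 < 17 holds -> i = 6 + 5 = 11.
Iteration 3: 11 < 17 holds -> i = 11 + 5 = 16.
Iteration 4: 16 < 17 holds -> i = 16 + 5 = 21.
Iteration 5: 21 < 17 fails; recursion stops.
SUM(i) = 1 + 6 + 11 + 16 + 21 = 55.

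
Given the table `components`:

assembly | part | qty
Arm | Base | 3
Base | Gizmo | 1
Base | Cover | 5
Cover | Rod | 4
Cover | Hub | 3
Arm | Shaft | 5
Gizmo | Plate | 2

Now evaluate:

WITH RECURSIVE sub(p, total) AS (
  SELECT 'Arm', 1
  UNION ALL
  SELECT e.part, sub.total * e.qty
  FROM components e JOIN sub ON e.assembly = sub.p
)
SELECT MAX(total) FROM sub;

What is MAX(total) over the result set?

60

Base: (Arm, total=1).
Iteration 1: components of {Arm} -> Base = 1*3 = 3, Shaft = 1*5 = 5.
Iteration 2: components of {Base,Shaft} -> Cover = 3*5 = 15, Gizmo = 3*1 = 3.
Iteration 3: components of {Cover,Gizmo} -> Hub = 15*3 = 45, Plate = 3*2 = 6, Rod = 15*4 = 60.
Iteration 4: no further components; recursion stops.
total values: 1, 3, 5, 3, 15, 6, 60, 45; the maximum is 60.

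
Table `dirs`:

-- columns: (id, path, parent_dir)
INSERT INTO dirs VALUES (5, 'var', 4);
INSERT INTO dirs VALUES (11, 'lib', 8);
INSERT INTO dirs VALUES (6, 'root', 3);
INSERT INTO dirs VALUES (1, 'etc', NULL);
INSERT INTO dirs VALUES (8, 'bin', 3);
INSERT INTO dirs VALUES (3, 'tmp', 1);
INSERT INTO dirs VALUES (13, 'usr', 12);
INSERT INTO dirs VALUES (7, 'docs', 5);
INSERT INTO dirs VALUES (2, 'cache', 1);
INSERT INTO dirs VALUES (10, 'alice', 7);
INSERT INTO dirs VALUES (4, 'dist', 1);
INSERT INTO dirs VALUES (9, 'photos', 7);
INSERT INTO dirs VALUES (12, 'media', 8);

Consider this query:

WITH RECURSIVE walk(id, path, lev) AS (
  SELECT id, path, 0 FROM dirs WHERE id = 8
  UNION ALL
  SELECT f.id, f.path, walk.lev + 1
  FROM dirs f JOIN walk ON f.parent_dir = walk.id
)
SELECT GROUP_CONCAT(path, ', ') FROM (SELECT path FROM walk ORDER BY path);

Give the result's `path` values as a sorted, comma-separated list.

bin, lib, media, usr

Base: id=8 (bin) at lev 0.
Iteration 1: rows with parent_dir in {8} -> lib (id 11, lev 1), media (id 12, lev 1).
Iteration 2: rows with parent_dir in {11,12} -> usr (id 13, lev 2).
Iteration 3: no rows with parent_dir in {13}; recursion stops.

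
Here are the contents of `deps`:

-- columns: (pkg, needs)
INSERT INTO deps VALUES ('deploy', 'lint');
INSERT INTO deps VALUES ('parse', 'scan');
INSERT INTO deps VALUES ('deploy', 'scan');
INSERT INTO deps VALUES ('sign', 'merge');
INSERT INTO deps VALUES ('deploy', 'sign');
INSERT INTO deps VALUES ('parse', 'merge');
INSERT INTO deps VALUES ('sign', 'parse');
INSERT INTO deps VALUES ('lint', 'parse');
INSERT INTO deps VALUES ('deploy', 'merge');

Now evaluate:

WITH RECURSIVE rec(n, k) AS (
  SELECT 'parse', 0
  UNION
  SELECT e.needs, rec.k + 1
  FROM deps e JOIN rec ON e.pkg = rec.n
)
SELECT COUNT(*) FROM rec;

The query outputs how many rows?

Base: (parse, k=0).
Iteration 1: edges from {parse} -> (merge, k=1), (scan, k=1).
Iteration 2: no outgoing edges from {merge,scan}; recursion stops.
Total rows emitted: 3.

3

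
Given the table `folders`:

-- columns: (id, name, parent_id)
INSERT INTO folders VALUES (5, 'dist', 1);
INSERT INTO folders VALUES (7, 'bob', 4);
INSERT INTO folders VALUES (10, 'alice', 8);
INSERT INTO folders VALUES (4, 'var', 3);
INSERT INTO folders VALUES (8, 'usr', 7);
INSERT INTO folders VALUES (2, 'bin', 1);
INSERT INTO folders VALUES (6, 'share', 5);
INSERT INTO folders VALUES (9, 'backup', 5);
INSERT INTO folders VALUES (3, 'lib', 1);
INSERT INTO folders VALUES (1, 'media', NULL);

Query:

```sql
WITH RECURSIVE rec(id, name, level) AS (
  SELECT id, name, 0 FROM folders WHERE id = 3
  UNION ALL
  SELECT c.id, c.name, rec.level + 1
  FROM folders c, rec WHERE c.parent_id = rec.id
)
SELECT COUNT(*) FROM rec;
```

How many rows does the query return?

5

Base: id=3 (lib) at level 0.
Iteration 1: rows with parent_id in {3} -> var (id 4, level 1).
Iteration 2: rows with parent_id in {4} -> bob (id 7, level 2).
Iteration 3: rows with parent_id in {7} -> usr (id 8, level 3).
Iteration 4: rows with parent_id in {8} -> alice (id 10, level 4).
Iteration 5: no rows with parent_id in {10}; recursion stops.
Total rows emitted: 5.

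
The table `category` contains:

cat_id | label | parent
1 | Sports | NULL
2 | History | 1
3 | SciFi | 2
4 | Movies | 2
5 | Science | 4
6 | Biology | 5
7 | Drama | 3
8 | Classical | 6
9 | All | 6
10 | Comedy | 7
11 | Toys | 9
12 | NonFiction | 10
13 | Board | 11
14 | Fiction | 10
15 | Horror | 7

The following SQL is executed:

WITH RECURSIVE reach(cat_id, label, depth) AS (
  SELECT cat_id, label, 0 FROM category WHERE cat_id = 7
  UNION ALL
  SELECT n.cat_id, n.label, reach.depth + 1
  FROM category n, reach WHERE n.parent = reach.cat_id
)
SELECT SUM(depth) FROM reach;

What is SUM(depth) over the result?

6

Base: cat_id=7 (Drama) at depth 0.
Iteration 1: rows with parent in {7} -> Comedy (id 10, depth 1), Horror (id 15, depth 1).
Iteration 2: rows with parent in {10,15} -> NonFiction (id 12, depth 2), Fiction (id 14, depth 2).
Iteration 3: no rows with parent in {12,14}; recursion stops.
SUM(depth) = 0 + 1 + 1 + 2 + 2 = 6.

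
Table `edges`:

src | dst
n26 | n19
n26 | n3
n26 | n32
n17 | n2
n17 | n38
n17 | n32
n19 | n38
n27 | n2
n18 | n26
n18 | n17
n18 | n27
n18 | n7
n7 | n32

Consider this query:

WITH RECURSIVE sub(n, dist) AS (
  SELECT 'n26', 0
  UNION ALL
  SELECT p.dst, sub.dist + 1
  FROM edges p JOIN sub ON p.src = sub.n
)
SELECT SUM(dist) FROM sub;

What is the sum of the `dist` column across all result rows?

Base: (n26, dist=0).
Iteration 1: edges from {n26} -> (n19, dist=1), (n3, dist=1), (n32, dist=1).
Iteration 2: edges from {n19,n3,n32} -> (n38, dist=2).
Iteration 3: no outgoing edges from {n38}; recursion stops.
SUM(dist) = 0 + 1 + 1 + 1 + 2 = 5.

5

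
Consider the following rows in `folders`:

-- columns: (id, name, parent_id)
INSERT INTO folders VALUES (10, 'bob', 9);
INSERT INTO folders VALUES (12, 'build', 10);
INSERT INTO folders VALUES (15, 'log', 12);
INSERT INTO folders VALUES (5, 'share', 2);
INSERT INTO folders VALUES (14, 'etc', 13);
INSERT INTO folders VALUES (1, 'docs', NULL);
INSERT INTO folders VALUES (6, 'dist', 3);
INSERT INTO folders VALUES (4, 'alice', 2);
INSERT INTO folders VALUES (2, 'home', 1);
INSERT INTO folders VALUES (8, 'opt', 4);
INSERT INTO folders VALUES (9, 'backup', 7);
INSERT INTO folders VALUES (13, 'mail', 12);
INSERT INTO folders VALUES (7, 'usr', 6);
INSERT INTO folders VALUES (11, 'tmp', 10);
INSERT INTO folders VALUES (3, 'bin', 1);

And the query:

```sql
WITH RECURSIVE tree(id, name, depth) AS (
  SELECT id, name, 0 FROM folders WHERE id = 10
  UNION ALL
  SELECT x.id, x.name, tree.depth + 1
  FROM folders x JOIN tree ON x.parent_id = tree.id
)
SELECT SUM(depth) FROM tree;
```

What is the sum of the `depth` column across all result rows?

9

Base: id=10 (bob) at depth 0.
Iteration 1: rows with parent_id in {10} -> tmp (id 11, depth 1), build (id 12, depth 1).
Iteration 2: rows with parent_id in {11,12} -> mail (id 13, depth 2), log (id 15, depth 2).
Iteration 3: rows with parent_id in {13,15} -> etc (id 14, depth 3).
Iteration 4: no rows with parent_id in {14}; recursion stops.
SUM(depth) = 0 + 1 + 1 + 2 + 2 + 3 = 9.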